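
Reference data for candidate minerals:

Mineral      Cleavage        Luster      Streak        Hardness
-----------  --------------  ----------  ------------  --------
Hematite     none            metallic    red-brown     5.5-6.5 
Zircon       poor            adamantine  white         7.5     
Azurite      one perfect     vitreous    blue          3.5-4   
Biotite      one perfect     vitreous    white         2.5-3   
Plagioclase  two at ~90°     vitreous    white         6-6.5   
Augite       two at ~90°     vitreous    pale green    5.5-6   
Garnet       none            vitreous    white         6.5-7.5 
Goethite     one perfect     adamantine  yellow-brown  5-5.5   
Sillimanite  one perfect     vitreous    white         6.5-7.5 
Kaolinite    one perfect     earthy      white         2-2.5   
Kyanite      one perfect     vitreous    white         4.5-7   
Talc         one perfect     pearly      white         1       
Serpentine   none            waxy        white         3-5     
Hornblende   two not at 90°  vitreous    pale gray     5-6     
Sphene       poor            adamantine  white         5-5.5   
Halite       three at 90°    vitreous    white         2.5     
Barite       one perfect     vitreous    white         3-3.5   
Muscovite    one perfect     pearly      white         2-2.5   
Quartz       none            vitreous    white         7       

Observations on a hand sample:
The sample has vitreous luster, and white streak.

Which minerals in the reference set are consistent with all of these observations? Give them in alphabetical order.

Vitreous luster — leaves Azurite, Biotite, Plagioclase, Augite, Garnet, Sillimanite, Kyanite, Hornblende, Halite, Barite, Quartz.
White streak excludes Azurite, Augite, Hornblende.
Remaining candidates: Barite, Biotite, Garnet, Halite, Kyanite, Plagioclase, Quartz, Sillimanite.

Barite, Biotite, Garnet, Halite, Kyanite, Plagioclase, Quartz, Sillimanite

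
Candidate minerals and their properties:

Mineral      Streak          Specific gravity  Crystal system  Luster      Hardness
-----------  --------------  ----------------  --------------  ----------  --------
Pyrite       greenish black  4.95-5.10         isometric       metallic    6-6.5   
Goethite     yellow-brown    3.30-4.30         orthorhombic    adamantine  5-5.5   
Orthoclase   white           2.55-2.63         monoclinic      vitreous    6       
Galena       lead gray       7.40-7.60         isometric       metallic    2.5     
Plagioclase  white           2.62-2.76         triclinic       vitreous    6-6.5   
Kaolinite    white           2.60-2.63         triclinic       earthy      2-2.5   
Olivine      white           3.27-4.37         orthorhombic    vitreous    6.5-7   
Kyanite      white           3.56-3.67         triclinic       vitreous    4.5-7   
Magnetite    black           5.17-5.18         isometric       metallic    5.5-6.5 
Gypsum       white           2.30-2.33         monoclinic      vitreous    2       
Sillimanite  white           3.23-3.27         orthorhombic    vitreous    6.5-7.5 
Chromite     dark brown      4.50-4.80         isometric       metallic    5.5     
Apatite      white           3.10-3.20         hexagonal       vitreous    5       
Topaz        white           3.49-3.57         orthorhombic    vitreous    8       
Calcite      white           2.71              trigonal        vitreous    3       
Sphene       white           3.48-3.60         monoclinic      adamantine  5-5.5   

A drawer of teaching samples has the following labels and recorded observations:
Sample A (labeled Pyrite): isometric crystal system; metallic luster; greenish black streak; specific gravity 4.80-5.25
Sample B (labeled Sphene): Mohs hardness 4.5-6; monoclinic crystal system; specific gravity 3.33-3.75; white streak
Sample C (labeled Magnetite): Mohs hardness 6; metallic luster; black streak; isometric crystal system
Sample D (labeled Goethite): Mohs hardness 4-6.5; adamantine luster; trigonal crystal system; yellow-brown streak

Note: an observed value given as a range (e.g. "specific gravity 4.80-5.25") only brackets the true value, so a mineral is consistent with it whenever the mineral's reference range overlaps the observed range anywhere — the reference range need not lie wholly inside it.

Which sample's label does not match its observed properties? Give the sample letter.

Sample A: observations are consistent with Pyrite.
Sample B: observations are consistent with Sphene.
Sample C: observations are consistent with Magnetite.
Sample D: Goethite has orthorhombic system, but the record shows trigonal crystal system — this label is wrong.
Sample D is the mislabeled one.

D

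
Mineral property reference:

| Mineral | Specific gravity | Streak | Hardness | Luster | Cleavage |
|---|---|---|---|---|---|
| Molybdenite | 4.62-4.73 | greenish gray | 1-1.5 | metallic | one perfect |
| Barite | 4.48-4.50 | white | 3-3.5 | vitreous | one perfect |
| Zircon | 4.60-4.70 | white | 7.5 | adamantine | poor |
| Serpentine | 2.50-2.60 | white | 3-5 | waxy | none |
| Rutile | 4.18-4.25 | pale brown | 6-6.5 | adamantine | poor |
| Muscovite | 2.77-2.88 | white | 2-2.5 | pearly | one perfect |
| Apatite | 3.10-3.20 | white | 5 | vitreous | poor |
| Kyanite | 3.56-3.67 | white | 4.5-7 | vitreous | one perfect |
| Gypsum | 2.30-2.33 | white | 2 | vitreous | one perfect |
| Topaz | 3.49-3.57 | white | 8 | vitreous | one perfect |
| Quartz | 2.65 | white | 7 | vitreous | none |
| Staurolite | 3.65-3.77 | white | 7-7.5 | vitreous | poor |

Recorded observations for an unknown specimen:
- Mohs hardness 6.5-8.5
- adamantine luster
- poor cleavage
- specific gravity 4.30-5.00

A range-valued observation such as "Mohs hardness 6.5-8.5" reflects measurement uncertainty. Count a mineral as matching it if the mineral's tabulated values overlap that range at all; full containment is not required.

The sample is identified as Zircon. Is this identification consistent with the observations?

Yes

Mohs hardness 6.5-8.5 — matches Zircon (hardness 7.5).
Adamantine luster — matches Zircon (adamantine luster).
Poor cleavage — matches Zircon (cleavage poor).
Specific gravity 4.30-5.00 — matches Zircon (SG 4.60-4.70).
All observations are consistent with the tabulated values for Zircon.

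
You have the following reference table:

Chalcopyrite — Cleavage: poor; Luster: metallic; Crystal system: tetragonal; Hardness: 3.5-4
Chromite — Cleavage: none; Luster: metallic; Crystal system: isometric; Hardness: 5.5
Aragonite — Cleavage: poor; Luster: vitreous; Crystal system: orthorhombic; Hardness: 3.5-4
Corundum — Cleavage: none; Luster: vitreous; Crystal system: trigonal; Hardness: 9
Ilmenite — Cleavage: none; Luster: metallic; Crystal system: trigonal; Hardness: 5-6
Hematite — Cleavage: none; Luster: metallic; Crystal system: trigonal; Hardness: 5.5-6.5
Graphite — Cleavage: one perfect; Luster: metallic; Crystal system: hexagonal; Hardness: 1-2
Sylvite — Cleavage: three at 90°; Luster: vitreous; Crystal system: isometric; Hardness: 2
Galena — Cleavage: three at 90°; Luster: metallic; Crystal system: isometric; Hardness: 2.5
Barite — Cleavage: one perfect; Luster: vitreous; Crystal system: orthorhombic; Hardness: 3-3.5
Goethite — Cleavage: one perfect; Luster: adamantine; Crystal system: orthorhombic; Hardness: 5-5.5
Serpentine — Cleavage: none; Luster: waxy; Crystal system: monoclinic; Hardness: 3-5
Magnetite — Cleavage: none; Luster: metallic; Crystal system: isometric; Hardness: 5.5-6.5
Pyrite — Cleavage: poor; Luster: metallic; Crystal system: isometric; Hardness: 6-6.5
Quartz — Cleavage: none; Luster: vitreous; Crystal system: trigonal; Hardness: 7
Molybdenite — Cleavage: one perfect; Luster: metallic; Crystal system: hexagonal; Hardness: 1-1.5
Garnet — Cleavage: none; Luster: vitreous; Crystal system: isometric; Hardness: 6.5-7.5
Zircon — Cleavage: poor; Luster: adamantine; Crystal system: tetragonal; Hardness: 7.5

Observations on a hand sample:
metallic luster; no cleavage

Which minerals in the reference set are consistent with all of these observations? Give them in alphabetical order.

Chromite, Hematite, Ilmenite, Magnetite

Metallic luster — only Chalcopyrite, Chromite, Ilmenite, Hematite, Graphite, Galena, Magnetite, Pyrite, Molybdenite remain.
No cleavage — only Chromite, Ilmenite, Hematite, Magnetite remain.
The minerals that satisfy all observations are Chromite, Hematite, Ilmenite, Magnetite.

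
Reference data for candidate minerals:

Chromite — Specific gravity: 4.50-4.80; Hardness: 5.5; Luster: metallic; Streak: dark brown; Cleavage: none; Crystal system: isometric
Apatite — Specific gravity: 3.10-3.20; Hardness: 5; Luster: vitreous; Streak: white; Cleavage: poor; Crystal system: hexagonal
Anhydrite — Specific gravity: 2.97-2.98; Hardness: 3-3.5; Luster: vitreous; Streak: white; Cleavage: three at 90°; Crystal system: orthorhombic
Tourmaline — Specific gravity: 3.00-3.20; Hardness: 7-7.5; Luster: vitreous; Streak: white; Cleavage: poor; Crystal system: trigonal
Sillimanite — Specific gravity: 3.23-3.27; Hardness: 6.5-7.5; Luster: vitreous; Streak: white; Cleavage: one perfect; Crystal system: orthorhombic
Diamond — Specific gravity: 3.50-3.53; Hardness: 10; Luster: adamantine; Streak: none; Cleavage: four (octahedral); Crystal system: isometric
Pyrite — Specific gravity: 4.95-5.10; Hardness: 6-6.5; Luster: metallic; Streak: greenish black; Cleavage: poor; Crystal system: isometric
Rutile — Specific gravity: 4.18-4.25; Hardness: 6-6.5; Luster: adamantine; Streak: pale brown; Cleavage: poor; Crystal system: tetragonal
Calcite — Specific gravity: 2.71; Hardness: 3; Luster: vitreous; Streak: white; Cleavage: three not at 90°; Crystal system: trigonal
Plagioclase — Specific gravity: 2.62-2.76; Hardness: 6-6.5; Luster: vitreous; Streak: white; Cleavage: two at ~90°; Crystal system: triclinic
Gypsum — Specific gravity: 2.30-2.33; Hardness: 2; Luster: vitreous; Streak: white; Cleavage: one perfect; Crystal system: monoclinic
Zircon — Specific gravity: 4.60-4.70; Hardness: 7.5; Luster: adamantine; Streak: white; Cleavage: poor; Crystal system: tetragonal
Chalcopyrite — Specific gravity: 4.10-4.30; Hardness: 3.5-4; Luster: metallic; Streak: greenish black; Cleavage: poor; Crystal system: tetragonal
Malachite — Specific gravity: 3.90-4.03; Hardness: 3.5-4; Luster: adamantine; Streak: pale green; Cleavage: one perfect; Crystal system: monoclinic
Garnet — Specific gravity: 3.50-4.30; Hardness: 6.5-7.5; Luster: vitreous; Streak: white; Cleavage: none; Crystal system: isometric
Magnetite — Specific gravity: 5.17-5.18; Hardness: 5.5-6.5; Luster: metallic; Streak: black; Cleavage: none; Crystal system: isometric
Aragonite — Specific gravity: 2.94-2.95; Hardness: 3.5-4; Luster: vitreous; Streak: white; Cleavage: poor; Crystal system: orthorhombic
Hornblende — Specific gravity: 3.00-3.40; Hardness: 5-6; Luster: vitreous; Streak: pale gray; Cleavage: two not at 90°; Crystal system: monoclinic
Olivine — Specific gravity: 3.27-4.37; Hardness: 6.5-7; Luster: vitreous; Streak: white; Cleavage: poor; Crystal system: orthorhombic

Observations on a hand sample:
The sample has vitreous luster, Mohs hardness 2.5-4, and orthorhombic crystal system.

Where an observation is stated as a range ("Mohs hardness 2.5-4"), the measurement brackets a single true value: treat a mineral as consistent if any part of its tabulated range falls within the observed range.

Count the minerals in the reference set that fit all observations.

Vitreous luster — Apatite, Anhydrite, Tourmaline, Sillimanite, Calcite, Plagioclase, Gypsum, Garnet, Aragonite, Hornblende, Olivine remain.
Mohs hardness 2.5-4 — leaves Anhydrite, Calcite, Aragonite.
Orthorhombic crystal system eliminates Calcite.
Remaining candidates: Anhydrite, Aragonite.
That is 2 minerals.

2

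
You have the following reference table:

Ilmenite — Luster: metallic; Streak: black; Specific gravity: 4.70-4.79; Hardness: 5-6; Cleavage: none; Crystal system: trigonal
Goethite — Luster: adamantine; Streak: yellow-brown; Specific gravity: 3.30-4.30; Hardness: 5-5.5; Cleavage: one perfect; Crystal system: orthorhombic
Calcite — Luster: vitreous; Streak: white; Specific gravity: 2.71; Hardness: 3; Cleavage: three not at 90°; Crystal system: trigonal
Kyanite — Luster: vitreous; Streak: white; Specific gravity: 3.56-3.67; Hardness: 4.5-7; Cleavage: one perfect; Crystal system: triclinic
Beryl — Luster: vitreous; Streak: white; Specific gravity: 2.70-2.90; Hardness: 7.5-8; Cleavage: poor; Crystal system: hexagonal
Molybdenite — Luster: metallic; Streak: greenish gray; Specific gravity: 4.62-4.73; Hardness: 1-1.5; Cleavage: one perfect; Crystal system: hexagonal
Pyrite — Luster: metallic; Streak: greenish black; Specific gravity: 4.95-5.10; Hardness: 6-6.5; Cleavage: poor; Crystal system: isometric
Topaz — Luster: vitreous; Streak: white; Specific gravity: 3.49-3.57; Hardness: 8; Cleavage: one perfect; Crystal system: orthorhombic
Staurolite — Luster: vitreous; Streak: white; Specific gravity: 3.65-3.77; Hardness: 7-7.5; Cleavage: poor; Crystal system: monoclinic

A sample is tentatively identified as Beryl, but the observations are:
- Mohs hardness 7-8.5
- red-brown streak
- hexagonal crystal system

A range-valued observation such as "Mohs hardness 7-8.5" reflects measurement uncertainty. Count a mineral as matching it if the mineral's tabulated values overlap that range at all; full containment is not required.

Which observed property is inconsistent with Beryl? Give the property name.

Mohs hardness 7-8.5: Beryl has hardness 7.5-8 — consistent.
Red-brown streak: Beryl has white streak — outside the reference range.
Hexagonal crystal system: Beryl has hexagonal system — consistent.
The streak is the one property that does not fit.

streak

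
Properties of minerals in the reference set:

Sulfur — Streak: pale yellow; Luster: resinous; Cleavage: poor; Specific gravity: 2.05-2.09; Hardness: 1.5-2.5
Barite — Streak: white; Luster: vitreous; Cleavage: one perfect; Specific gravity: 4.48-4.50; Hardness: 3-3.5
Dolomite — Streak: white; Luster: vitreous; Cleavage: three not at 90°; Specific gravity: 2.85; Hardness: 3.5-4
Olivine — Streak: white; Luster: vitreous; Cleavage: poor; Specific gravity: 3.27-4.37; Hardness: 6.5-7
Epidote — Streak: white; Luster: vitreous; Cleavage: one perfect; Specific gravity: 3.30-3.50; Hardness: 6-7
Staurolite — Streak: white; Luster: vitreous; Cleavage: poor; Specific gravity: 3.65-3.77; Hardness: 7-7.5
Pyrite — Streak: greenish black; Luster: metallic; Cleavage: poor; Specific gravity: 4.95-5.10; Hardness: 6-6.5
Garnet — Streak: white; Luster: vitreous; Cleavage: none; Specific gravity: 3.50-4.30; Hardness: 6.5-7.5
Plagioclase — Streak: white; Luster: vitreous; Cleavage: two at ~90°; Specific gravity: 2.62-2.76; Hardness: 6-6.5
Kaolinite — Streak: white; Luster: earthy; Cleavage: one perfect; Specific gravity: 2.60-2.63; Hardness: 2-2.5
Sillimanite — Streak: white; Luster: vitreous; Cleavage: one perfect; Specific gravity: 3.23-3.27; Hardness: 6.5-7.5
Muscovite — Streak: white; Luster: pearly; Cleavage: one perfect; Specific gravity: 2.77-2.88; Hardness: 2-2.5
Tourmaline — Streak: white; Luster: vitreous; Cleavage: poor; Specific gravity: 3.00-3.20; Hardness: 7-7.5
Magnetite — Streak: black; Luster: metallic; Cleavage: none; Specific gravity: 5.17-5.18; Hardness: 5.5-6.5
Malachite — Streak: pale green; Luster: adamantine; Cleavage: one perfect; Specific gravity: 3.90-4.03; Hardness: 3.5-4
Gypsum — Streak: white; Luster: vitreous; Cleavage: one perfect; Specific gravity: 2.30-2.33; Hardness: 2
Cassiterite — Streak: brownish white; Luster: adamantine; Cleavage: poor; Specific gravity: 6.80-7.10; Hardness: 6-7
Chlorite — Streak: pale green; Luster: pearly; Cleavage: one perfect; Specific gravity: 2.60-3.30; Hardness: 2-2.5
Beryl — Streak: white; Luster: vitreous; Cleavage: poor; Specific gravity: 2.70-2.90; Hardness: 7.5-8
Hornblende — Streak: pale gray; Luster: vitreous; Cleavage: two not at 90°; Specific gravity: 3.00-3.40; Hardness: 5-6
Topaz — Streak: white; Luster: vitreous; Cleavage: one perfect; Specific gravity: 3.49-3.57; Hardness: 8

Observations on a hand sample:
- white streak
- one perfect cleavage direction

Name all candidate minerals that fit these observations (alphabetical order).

Barite, Epidote, Gypsum, Kaolinite, Muscovite, Sillimanite, Topaz

White streak — leaves Barite, Dolomite, Olivine, Epidote, Staurolite, Garnet, Plagioclase, Kaolinite, Sillimanite, Muscovite, Tourmaline, Gypsum, Beryl, Topaz.
One perfect cleavage direction — narrows the field to Barite, Epidote, Kaolinite, Sillimanite, Muscovite, Gypsum, Topaz.
The minerals that satisfy all observations are Barite, Epidote, Gypsum, Kaolinite, Muscovite, Sillimanite, Topaz.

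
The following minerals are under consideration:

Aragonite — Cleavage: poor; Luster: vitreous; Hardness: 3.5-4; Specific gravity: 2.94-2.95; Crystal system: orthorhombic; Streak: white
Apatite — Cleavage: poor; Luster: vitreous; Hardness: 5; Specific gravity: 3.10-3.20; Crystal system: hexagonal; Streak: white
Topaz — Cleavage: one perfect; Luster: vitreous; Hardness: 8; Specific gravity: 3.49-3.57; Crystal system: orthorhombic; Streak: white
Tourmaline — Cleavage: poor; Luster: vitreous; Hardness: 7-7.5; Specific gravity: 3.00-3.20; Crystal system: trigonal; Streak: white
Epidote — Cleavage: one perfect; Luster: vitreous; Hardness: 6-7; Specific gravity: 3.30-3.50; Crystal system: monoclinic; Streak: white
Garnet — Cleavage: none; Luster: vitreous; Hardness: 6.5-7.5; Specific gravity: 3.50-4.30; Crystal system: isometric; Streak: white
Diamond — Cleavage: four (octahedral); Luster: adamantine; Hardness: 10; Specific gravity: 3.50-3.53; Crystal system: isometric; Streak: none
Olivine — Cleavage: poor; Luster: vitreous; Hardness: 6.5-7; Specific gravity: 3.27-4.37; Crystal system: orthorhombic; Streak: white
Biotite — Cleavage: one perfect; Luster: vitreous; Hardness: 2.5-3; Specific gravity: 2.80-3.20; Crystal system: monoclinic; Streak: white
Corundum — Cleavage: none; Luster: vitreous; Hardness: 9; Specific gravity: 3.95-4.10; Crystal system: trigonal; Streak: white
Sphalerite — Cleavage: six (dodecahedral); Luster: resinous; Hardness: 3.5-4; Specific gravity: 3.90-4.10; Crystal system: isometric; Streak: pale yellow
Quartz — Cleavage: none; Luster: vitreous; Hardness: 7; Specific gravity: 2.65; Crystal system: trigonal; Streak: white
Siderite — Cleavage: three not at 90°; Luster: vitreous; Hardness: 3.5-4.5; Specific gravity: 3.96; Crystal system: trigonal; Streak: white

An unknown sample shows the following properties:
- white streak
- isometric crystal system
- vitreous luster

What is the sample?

Garnet

White streak eliminates Diamond, Sphalerite.
Isometric crystal system — Garnet remains.
Vitreous luster — every remaining candidate is consistent.
The only mineral consistent with every observation is Garnet.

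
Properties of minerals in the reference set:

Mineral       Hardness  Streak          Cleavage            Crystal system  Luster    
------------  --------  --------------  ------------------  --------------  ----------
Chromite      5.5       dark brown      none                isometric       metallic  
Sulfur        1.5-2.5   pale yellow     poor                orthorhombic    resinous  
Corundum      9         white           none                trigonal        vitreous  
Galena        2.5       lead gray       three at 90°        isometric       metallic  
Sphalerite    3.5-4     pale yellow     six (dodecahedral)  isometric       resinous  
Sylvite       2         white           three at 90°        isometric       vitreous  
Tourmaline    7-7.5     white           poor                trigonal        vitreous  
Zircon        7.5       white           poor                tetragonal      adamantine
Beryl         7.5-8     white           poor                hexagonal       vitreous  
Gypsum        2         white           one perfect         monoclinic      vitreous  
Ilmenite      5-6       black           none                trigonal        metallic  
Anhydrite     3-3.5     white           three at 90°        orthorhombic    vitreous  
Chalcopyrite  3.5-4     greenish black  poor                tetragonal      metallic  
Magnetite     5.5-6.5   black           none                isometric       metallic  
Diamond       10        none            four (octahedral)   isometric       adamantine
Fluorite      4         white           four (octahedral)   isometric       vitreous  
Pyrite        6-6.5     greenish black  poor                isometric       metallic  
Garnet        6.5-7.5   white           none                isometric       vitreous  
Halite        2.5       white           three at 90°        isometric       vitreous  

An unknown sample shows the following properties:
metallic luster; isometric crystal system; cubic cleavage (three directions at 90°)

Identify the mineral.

Galena

Metallic luster — only Chromite, Galena, Ilmenite, Chalcopyrite, Magnetite, Pyrite remain.
Isometric crystal system eliminates Ilmenite, Chalcopyrite.
Cubic cleavage (three directions at 90°) — leaves Galena.
Only Galena satisfies all observations.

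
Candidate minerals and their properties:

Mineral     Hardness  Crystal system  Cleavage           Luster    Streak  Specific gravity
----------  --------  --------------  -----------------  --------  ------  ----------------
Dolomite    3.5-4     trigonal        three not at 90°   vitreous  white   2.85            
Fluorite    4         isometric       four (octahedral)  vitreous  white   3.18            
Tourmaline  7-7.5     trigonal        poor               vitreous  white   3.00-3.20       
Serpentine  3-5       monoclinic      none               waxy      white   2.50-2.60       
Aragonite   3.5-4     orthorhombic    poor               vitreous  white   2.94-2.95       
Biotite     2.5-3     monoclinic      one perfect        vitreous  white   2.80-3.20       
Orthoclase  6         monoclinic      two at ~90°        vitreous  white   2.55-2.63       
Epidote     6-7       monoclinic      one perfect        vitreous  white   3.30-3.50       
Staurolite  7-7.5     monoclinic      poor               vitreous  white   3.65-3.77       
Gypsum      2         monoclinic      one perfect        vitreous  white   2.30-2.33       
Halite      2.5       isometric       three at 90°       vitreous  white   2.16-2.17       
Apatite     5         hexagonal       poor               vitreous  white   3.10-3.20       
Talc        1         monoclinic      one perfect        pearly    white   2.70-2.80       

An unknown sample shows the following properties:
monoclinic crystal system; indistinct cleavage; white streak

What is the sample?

Monoclinic crystal system rules out Dolomite, Fluorite, Tourmaline, Aragonite, Halite, Apatite.
Indistinct cleavage: Staurolite remains.
White streak: no further eliminations.
The only mineral consistent with every observation is Staurolite.

Staurolite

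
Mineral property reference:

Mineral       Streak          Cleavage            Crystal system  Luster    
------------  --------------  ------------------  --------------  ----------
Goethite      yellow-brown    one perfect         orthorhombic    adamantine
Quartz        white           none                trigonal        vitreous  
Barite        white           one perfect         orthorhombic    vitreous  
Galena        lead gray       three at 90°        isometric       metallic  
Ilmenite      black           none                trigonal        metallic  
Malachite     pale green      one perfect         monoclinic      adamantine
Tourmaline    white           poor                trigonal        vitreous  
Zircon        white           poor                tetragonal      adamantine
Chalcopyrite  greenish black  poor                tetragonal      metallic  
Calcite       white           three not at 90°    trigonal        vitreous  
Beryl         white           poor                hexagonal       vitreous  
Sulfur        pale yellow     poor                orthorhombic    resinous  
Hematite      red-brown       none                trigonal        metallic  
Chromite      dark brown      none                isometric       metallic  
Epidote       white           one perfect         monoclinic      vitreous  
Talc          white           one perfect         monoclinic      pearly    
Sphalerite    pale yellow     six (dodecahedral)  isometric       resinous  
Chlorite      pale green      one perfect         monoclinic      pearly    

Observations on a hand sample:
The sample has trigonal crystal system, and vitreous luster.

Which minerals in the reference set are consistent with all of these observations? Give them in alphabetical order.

Trigonal crystal system — Quartz, Ilmenite, Tourmaline, Calcite, Hematite remain.
Vitreous luster rules out Ilmenite, Hematite.
The minerals that satisfy all observations are Calcite, Quartz, Tourmaline.

Calcite, Quartz, Tourmaline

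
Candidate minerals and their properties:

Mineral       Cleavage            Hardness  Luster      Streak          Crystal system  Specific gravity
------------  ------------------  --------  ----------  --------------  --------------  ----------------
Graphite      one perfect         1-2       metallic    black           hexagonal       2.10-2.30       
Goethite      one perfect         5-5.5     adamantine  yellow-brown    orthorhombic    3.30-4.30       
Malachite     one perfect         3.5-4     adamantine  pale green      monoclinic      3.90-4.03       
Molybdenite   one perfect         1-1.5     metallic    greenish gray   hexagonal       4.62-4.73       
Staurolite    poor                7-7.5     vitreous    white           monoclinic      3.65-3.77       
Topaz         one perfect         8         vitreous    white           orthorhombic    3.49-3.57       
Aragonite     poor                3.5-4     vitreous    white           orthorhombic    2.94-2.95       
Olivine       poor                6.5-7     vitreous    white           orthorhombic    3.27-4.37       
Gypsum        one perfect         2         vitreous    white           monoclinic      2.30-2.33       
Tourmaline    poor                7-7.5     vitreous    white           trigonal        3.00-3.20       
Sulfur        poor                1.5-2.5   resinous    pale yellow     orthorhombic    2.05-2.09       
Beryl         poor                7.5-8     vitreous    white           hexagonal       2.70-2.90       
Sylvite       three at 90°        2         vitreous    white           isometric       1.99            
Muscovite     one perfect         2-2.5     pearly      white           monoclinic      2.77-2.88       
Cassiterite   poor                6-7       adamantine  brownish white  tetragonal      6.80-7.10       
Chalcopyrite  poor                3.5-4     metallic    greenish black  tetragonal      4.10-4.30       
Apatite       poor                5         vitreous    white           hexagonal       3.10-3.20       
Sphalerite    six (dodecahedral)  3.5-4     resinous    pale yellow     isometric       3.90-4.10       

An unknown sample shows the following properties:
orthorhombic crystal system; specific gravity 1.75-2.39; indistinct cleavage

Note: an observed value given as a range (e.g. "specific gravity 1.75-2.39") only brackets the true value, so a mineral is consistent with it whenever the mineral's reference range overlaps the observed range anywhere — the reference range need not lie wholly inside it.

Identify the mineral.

Sulfur

Orthorhombic crystal system — Goethite, Topaz, Aragonite, Olivine, Sulfur remain.
Specific gravity 1.75-2.39 — Sulfur remains.
Indistinct cleavage — no further eliminations.
Only Sulfur satisfies all observations.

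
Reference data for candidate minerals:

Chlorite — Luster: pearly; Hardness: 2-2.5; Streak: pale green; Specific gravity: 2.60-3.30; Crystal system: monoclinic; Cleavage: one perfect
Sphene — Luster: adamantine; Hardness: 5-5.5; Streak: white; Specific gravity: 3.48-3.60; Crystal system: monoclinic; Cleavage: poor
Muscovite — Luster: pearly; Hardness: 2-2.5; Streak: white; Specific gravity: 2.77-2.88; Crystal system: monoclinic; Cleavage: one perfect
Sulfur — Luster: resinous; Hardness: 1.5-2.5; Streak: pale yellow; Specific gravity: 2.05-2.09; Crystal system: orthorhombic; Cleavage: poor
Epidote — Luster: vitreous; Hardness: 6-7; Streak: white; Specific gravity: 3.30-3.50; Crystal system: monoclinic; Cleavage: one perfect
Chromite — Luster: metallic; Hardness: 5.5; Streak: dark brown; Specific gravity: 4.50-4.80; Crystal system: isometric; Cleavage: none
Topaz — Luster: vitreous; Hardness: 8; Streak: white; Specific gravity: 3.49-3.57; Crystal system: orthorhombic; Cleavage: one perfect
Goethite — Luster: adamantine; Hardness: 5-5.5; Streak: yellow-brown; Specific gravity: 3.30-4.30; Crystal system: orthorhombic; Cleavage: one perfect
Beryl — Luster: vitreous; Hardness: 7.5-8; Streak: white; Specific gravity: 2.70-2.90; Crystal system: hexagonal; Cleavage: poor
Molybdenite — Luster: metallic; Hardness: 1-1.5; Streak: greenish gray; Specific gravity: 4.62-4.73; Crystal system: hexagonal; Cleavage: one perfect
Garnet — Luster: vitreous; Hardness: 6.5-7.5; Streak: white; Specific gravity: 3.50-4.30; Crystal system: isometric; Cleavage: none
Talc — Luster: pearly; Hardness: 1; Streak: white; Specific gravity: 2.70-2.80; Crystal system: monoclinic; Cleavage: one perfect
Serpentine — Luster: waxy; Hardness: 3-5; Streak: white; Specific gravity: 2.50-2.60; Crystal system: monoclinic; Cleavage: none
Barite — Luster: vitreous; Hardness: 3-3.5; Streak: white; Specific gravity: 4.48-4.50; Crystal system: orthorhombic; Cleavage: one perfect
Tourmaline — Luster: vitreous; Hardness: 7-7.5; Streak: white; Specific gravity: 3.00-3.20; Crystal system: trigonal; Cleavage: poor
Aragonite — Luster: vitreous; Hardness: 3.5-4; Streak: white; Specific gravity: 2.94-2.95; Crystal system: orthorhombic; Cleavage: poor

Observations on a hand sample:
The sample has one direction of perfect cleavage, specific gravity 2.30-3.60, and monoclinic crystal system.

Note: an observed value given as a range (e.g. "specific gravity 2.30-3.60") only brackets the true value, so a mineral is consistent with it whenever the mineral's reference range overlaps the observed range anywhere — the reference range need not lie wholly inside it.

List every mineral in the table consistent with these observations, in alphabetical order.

Chlorite, Epidote, Muscovite, Talc

One direction of perfect cleavage: only Chlorite, Muscovite, Epidote, Topaz, Goethite, Molybdenite, Talc, Barite remain.
Specific gravity 2.30-3.60 eliminates Molybdenite, Barite.
Monoclinic crystal system is inconsistent with Topaz, Goethite.
Consistent with every observation: Chlorite, Epidote, Muscovite, Talc.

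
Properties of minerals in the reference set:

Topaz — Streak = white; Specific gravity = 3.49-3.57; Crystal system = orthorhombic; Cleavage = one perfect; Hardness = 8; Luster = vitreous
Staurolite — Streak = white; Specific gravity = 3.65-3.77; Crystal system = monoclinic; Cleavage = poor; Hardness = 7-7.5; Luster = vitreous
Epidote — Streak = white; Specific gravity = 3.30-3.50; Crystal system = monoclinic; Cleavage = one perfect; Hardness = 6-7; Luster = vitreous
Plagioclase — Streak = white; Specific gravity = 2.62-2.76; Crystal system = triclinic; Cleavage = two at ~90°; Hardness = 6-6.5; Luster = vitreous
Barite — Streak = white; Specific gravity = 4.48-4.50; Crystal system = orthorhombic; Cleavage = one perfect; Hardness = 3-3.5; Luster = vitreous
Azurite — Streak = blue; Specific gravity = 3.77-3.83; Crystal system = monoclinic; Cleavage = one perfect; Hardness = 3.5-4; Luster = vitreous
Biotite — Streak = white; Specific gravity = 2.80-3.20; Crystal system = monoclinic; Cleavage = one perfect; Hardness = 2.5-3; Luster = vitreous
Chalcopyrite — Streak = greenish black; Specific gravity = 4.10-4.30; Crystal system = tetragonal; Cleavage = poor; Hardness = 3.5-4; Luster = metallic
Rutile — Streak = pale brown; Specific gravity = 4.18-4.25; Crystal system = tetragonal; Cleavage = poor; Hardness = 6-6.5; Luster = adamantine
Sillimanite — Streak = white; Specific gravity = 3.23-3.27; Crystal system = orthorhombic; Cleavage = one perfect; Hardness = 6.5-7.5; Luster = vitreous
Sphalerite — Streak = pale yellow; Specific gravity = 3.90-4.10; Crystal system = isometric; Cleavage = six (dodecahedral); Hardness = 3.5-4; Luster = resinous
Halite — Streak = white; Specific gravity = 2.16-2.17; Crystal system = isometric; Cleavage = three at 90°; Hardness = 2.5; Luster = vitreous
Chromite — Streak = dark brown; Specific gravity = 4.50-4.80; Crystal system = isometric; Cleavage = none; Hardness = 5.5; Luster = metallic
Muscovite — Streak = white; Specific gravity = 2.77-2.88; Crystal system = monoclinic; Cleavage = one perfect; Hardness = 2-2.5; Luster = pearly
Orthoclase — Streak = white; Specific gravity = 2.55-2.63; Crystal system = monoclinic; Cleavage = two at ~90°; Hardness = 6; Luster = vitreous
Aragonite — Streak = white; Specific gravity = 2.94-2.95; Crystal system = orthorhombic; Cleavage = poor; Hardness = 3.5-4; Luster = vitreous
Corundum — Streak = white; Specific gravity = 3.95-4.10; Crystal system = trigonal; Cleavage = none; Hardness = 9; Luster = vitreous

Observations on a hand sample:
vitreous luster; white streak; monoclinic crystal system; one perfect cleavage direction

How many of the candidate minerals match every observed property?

2

Vitreous luster eliminates Chalcopyrite, Rutile, Sphalerite, Chromite, Muscovite.
White streak rules out Azurite.
Monoclinic crystal system: narrows the field to Staurolite, Epidote, Biotite, Orthoclase.
One perfect cleavage direction eliminates Staurolite, Orthoclase.
Remaining candidates: Biotite, Epidote.
That is 2 minerals.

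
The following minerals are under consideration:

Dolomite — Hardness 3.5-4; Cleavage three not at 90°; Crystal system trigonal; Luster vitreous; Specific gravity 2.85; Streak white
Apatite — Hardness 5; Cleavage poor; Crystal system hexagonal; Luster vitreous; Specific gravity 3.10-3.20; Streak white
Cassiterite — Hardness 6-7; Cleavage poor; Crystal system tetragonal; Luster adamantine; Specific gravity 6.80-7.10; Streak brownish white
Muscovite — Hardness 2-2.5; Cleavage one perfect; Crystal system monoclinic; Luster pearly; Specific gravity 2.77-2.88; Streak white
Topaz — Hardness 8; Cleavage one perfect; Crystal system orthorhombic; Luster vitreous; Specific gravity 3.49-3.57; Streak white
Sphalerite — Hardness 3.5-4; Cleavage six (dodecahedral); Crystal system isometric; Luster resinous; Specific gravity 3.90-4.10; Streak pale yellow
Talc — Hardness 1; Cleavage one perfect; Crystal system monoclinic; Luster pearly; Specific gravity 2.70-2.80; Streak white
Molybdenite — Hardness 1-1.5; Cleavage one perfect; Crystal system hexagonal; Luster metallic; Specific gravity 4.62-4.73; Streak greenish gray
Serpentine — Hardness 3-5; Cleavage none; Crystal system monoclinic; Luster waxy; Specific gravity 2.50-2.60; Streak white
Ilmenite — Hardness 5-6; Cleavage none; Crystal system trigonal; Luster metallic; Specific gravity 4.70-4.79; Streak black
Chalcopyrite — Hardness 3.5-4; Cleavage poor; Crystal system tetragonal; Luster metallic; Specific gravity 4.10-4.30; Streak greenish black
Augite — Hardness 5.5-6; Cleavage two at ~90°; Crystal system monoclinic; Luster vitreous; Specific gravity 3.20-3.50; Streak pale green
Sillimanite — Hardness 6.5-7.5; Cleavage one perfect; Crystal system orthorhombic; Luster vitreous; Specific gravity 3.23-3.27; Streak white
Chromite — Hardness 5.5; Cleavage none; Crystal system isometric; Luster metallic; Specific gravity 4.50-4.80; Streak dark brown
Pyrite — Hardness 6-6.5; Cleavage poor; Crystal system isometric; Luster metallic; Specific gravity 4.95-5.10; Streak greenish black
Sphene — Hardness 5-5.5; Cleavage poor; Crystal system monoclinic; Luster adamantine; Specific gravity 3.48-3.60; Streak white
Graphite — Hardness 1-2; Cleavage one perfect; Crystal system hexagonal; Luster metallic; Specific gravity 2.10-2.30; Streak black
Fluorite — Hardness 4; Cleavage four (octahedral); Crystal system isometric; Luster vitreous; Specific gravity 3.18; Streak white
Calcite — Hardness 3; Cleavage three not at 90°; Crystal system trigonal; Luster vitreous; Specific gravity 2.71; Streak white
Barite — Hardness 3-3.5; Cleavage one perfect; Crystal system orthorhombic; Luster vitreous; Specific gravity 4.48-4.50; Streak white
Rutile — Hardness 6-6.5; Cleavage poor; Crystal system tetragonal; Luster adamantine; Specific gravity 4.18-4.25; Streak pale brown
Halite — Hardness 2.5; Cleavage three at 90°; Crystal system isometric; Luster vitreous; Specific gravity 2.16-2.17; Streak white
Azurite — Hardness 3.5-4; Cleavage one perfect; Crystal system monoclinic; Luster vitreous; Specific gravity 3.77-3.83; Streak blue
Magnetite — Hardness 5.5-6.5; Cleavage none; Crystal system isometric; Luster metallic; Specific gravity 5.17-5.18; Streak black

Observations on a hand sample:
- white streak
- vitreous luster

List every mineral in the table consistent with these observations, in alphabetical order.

White streak: narrows the field to Dolomite, Apatite, Muscovite, Topaz, Talc, Serpentine, Sillimanite, Sphene, Fluorite, Calcite, Barite, Halite.
Vitreous luster eliminates Muscovite, Talc, Serpentine, Sphene.
Consistent with every observation: Apatite, Barite, Calcite, Dolomite, Fluorite, Halite, Sillimanite, Topaz.

Apatite, Barite, Calcite, Dolomite, Fluorite, Halite, Sillimanite, Topaz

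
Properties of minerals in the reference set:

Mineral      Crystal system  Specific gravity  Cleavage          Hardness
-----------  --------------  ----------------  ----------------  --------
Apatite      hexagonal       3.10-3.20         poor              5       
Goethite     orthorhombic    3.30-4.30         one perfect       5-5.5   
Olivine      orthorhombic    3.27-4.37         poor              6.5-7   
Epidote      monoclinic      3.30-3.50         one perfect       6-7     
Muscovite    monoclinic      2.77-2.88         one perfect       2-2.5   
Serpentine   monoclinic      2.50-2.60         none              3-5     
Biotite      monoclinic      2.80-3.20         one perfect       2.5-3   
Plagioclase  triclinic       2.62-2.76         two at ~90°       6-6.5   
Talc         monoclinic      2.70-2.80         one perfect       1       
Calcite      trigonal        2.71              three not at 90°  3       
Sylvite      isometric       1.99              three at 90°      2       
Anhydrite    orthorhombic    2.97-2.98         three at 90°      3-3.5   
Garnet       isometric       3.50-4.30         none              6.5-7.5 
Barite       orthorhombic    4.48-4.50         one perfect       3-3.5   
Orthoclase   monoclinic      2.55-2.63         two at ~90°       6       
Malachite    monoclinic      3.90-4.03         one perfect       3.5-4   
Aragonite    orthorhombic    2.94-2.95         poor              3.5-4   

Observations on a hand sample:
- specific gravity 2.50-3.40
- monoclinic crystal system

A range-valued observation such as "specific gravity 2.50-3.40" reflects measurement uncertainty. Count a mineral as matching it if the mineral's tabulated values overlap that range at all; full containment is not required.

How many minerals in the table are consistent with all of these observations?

Specific gravity 2.50-3.40 excludes Sylvite, Garnet, Barite, Malachite.
Monoclinic crystal system: only Epidote, Muscovite, Serpentine, Biotite, Talc, Orthoclase remain.
Remaining candidates: Biotite, Epidote, Muscovite, Orthoclase, Serpentine, Talc.
That is 6 minerals.

6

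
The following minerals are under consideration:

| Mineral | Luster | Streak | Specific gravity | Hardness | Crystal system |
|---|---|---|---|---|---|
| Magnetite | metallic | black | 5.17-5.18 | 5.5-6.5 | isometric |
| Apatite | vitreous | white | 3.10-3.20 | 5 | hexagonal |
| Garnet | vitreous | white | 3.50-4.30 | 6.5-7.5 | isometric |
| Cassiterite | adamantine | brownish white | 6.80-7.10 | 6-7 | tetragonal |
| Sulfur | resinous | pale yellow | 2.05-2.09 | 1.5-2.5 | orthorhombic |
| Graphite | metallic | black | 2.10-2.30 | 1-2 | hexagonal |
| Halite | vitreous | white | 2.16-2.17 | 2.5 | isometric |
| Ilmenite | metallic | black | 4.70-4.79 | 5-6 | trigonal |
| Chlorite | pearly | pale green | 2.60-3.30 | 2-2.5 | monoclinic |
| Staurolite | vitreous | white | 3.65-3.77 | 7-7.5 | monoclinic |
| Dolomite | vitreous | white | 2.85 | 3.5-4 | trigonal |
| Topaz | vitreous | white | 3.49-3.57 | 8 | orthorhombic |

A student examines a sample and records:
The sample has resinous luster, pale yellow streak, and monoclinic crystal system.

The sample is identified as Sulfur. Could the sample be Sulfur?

No

Resinous luster — fits Sulfur (resinous luster).
Pale yellow streak — fits Sulfur (pale yellow streak).
Monoclinic crystal system — Sulfur has orthorhombic system; inconsistent.
Sulfur is excluded by the crystal system.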